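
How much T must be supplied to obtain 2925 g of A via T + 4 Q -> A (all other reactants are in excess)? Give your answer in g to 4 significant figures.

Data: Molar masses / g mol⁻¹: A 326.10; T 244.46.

2193 g

n(A) = 2925 / 326.10 = 8.970 mol
n(T) = (1/1) × 8.970 = 8.970 mol
mass = 8.970 × 244.46 = 2193 g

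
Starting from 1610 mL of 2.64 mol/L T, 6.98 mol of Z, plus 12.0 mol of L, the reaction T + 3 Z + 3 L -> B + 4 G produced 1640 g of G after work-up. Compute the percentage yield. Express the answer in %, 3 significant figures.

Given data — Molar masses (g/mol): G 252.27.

n(T) = 2.64 × 1610/1000 = 4.250 mol
n(Z) = 6.980 mol
n(L) = 12.00 mol
n/ν for T = 4.250/1 = 4.250
n/ν for Z = 6.980/3 = 2.327
n/ν for L = 12.00/3 = 4.000
Smallest n/ν is Z → limiting reagent.
theoretical n(G) = (4/3) × 6.980 = 9.307 mol → 2348 g
% yield = 1640 / 2348 × 100 = 69.85 %

69.9 %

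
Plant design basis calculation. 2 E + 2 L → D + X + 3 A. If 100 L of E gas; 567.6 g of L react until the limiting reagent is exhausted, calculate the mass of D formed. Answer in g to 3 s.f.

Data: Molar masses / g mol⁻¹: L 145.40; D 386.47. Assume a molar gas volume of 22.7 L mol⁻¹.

754 g

n(E) = 100.0 / 22.7 = 4.405 mol
n(L) = 567.6 / 145.40 = 3.904 mol
n/ν for E = 4.405/2 = 2.203
n/ν for L = 3.904/2 = 1.952
Smallest n/ν is L → limiting reagent.
n(D) = (1/2) × 3.904 = 1.952 mol
mass = 1.952 × 386.47 = 754.4 g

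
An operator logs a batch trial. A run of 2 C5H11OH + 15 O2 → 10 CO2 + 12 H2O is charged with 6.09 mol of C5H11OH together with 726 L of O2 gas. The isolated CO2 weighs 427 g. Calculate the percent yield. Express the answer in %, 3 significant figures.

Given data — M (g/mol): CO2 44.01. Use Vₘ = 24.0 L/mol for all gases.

48.1 %

n(C5H11OH) = 6.090 mol
n(O2) = 726.0 / 24.0 = 30.25 mol
n/ν for C5H11OH = 6.090/2 = 3.045
n/ν for O2 = 30.25/15 = 2.017
Smallest n/ν is O2 → limiting reagent.
theoretical n(CO2) = (10/15) × 30.25 = 20.17 mol → 887.7 g
% yield = 427 / 887.7 × 100 = 48.10 %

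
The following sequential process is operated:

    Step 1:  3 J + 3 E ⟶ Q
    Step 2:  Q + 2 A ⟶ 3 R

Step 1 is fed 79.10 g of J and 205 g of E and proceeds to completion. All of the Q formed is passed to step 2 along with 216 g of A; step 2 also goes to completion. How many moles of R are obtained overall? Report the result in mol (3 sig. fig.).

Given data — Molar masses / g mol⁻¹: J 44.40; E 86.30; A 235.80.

Step 1:
n(J) = 79.10 / 44.40 = 1.782 mol
n(E) = 205.0 / 86.30 = 2.375 mol
n/ν for J = 1.782/3 = 0.5940
n/ν for E = 2.375/3 = 0.7917
Smallest n/ν is J → limiting reagent.
n(Q) produced = (1/3) × 1.782 = 0.5940 mol
Step 2:
n(Q) available = 0.5940 mol
n(A) = 216.0 / 235.80 = 0.9160 mol
n/ν for Q = 0.5940/1 = 0.5940
n/ν for A = 0.9160/2 = 0.4580
Smallest n/ν is A → limiting reagent.
n(R) = (3/2) × 0.9160 = 1.374 mol

1.37 mol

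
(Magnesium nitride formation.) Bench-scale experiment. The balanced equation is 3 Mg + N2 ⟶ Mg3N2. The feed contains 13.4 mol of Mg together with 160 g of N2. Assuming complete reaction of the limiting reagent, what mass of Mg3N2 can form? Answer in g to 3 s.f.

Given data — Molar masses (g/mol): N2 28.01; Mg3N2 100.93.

451 g

n(Mg) = 13.40 mol
n(N2) = 160.0 / 28.01 = 5.712 mol
n/ν for Mg = 13.40/3 = 4.467
n/ν for N2 = 5.712/1 = 5.712
Smallest n/ν is Mg → limiting reagent.
n(Mg3N2) = (1/3) × 13.40 = 4.467 mol
mass = 4.467 × 100.93 = 450.9 g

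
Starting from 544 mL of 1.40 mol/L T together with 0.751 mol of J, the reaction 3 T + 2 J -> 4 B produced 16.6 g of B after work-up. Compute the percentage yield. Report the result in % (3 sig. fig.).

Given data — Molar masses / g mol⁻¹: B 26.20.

n(T) = 1.40 × 544.0/1000 = 0.7616 mol
n(J) = 0.7510 mol
n/ν for T = 0.7616/3 = 0.2539
n/ν for J = 0.7510/2 = 0.3755
Smallest n/ν is T → limiting reagent.
theoretical n(B) = (4/3) × 0.7616 = 1.015 mol → 26.59 g
% yield = 16.6 / 26.59 × 100 = 62.43 %

62.4 %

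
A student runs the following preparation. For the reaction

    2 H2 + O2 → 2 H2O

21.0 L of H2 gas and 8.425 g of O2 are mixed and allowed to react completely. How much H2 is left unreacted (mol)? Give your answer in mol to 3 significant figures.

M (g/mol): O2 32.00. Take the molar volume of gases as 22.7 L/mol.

0.399 mol

n(H2) = 21.00 / 22.7 = 0.9251 mol
n(O2) = 8.425 / 32.00 = 0.2633 mol
n/ν → H2: 0.4626, O2: 0.2633; O2 is limiting.
H2 consumed = (2/1) × 0.2633 = 0.5266 mol
H2 remaining = 0.9251 − 0.5266 = 0.3985 mol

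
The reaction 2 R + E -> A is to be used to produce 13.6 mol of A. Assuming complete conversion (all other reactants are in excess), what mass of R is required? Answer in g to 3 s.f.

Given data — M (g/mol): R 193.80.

n(A) = 13.60 mol
n(R) = (2/1) × 13.60 = 27.20 mol
mass = 27.20 × 193.80 = 5271 g

5270 g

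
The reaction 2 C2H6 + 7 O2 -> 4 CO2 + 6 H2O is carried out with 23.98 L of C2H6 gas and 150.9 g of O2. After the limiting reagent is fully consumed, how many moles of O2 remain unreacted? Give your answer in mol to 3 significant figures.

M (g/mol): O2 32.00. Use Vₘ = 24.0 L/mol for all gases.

n(C2H6) = 23.98 / 24.0 = 0.9992 mol
n(O2) = 150.9 / 32.00 = 4.716 mol
n/ν → C2H6: 0.4996, O2: 0.6737; C2H6 is limiting.
O2 consumed = (7/2) × 0.9992 = 3.497 mol
O2 remaining = 4.716 − 3.497 = 1.219 mol

1.22 mol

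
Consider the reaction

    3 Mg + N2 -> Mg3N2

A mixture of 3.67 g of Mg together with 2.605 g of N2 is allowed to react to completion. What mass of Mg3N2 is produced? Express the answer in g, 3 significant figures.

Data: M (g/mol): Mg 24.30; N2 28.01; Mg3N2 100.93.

n(Mg) = 3.670 / 24.30 = 0.1510 mol
n(N2) = 2.605 / 28.01 = 0.09300 mol
n/ν for Mg = 0.1510/3 = 0.05033
n/ν for N2 = 0.09300/1 = 0.09300
Smallest n/ν is Mg → limiting reagent.
n(Mg3N2) = (1/3) × 0.1510 = 0.05033 mol
mass = 0.05033 × 100.93 = 5.080 g

5.08 g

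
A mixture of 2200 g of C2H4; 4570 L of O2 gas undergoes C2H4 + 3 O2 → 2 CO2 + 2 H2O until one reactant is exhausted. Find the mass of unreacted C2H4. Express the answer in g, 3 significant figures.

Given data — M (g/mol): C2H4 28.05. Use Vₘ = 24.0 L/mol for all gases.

420 g

n(C2H4) = 2200 / 28.05 = 78.43 mol
n(O2) = 4570 / 24.0 = 190.4 mol
n/ν for C2H4 = 78.43/1 = 78.43
n/ν for O2 = 190.4/3 = 63.47
Smallest n/ν is O2 → limiting reagent.
C2H4 consumed = (1/3) × 190.4 = 63.47 mol
C2H4 remaining = 78.43 − 63.47 = 14.96 mol
mass = 14.96 × 28.05 = 419.6 g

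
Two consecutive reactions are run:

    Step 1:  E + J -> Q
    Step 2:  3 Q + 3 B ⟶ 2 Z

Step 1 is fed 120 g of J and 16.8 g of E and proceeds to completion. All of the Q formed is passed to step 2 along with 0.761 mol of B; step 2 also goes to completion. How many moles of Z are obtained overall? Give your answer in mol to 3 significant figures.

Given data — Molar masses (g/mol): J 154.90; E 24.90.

Step 1:
n(J) = 120.0 / 154.90 = 0.7747 mol
n(E) = 16.80 / 24.90 = 0.6747 mol
n/ν for J = 0.7747/1 = 0.7747
n/ν for E = 0.6747/1 = 0.6747
Smallest n/ν is E → limiting reagent.
n(Q) produced = (1/1) × 0.6747 = 0.6747 mol
Step 2:
n(Q) available = 0.6747 mol
n(B) = 0.7610 mol
n/ν for Q = 0.6747/3 = 0.2249
n/ν for B = 0.7610/3 = 0.2537
Smallest n/ν is Q → limiting reagent.
n(Z) = (2/3) × 0.6747 = 0.4498 mol

0.450 mol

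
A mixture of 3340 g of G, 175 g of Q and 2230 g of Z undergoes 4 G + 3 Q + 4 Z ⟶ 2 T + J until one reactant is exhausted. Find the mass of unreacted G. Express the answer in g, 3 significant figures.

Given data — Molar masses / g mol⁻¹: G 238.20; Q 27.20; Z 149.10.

n(G) = 3340 / 238.20 = 14.02 mol
n(Q) = 175.0 / 27.20 = 6.434 mol
n(Z) = 2230 / 149.10 = 14.96 mol
n/ν for G = 14.02/4 = 3.505
n/ν for Q = 6.434/3 = 2.145
n/ν for Z = 14.96/4 = 3.740
Smallest n/ν is Q → limiting reagent.
G consumed = (4/3) × 6.434 = 8.579 mol
G remaining = 14.02 − 8.579 = 5.441 mol
mass = 5.441 × 238.20 = 1296 g

1300 g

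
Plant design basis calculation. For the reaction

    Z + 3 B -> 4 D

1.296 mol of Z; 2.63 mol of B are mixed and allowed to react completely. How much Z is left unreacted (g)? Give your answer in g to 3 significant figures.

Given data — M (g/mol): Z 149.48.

62.7 g

n(Z) = 1.296 mol
n(B) = 2.630 mol
n/ν for Z = 1.296/1 = 1.296
n/ν for B = 2.630/3 = 0.8767
Smallest n/ν is B → limiting reagent.
Z consumed = (1/3) × 2.630 = 0.8767 mol
Z remaining = 1.296 − 0.8767 = 0.4193 mol
mass = 0.4193 × 149.48 = 62.68 g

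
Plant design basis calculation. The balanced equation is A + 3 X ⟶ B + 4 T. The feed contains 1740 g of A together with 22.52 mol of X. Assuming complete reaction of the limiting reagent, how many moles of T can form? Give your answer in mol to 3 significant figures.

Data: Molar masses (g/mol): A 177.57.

30.0 mol

n(A) = 1740 / 177.57 = 9.799 mol
n(X) = 22.52 mol
n/ν for A = 9.799/1 = 9.799
n/ν for X = 22.52/3 = 7.507
Smallest n/ν is X → limiting reagent.
n(T) = (4/3) × 22.52 = 30.03 mol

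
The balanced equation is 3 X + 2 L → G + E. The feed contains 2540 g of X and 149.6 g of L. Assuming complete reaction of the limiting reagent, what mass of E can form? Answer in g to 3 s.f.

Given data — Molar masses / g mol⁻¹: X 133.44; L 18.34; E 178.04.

n(X) = 2540 / 133.44 = 19.03 mol
n(L) = 149.6 / 18.34 = 8.157 mol
n/ν for X = 19.03/3 = 6.343
n/ν for L = 8.157/2 = 4.079
Smallest n/ν is L → limiting reagent.
n(E) = (1/2) × 8.157 = 4.079 mol
mass = 4.079 × 178.04 = 726.2 g

726 g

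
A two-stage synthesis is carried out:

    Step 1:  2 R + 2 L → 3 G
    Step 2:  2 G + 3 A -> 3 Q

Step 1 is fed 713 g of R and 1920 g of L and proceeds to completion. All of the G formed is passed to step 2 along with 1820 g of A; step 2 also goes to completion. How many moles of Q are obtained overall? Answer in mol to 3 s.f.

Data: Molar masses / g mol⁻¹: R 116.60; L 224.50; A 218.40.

Step 1:
n(R) = 713.0 / 116.60 = 6.115 mol
n(L) = 1920 / 224.50 = 8.552 mol
n/ν for R = 6.115/2 = 3.058
n/ν for L = 8.552/2 = 4.276
Smallest n/ν is R → limiting reagent.
n(G) produced = (3/2) × 6.115 = 9.173 mol
Step 2:
n(G) available = 9.173 mol
n(A) = 1820 / 218.40 = 8.333 mol
n/ν for G = 9.173/2 = 4.587
n/ν for A = 8.333/3 = 2.778
Smallest n/ν is A → limiting reagent.
n(Q) = (3/3) × 8.333 = 8.333 mol

8.33 mol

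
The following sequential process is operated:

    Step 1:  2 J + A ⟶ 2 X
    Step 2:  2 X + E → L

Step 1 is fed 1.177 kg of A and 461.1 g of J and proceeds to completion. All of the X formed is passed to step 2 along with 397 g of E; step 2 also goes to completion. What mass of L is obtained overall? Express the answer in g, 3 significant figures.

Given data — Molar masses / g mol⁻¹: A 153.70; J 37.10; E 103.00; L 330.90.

Step 1:
n(A) = 1.177×1000 / 153.70 = 7.658 mol
n(J) = 461.1 / 37.10 = 12.43 mol
n/ν → A: 7.658, J: 6.215; J is limiting.
n(X) produced = (2/2) × 12.43 = 12.43 mol
Step 2:
n(X) available = 12.43 mol
n(E) = 397.0 / 103.00 = 3.854 mol
n/ν → X: 6.215, E: 3.854; E is limiting.
n(L) = (1/1) × 3.854 = 3.854 mol
mass = 3.854 × 330.90 = 1275 g

1280 g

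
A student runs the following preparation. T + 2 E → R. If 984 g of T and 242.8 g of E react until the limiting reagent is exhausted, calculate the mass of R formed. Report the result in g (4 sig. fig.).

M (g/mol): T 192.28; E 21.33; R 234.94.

n(T) = 984.0 / 192.28 = 5.118 mol
n(E) = 242.8 / 21.33 = 11.38 mol
n/ν → T: 5.118, E: 5.690; T is limiting.
n(R) = (1/1) × 5.118 = 5.118 mol
mass = 5.118 × 234.94 = 1202 g

1202 g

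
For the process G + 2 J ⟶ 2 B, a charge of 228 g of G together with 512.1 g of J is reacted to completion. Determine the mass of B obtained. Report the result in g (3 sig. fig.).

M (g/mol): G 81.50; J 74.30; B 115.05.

n(G) = 228.0 / 81.50 = 2.798 mol
n(J) = 512.1 / 74.30 = 6.892 mol
n/ν for G = 2.798/1 = 2.798
n/ν for J = 6.892/2 = 3.446
Smallest n/ν is G → limiting reagent.
n(B) = (2/1) × 2.798 = 5.596 mol
mass = 5.596 × 115.05 = 643.8 g

644 g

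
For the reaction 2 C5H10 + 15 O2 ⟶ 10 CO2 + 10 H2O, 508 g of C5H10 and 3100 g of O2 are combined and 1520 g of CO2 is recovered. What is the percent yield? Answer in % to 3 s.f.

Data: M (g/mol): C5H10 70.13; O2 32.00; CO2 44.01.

n(C5H10) = 508.0 / 70.13 = 7.244 mol
n(O2) = 3100 / 32.00 = 96.88 mol
n/ν for C5H10 = 7.244/2 = 3.622
n/ν for O2 = 96.88/15 = 6.459
Smallest n/ν is C5H10 → limiting reagent.
theoretical n(CO2) = (10/2) × 7.244 = 36.22 mol → 1594 g
% yield = 1520 / 1594 × 100 = 95.36 %

95.4 %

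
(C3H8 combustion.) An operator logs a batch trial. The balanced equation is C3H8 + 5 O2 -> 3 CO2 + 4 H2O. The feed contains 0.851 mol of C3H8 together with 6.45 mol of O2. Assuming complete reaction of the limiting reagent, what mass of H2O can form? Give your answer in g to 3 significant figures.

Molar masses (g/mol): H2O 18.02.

n(C3H8) = 0.8510 mol
n(O2) = 6.450 mol
n/ν → C3H8: 0.8510, O2: 1.290; C3H8 is limiting.
n(H2O) = (4/1) × 0.8510 = 3.404 mol
mass = 3.404 × 18.02 = 61.34 g

61.3 g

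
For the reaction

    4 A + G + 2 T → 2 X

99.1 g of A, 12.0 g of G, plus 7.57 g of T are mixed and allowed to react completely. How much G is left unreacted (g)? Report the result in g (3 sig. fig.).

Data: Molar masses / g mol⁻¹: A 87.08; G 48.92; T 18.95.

2.23 g

n(A) = 99.10 / 87.08 = 1.138 mol
n(G) = 12.00 / 48.92 = 0.2453 mol
n(T) = 7.570 / 18.95 = 0.3995 mol
n/ν → A: 0.2845, G: 0.2453, T: 0.1998; T is limiting.
G consumed = (1/2) × 0.3995 = 0.1998 mol
G remaining = 0.2453 − 0.1998 = 0.04550 mol
mass = 0.04550 × 48.92 = 2.226 g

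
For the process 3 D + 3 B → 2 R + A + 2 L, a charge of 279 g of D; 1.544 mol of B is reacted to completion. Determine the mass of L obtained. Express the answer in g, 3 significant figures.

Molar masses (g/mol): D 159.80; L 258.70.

n(D) = 279.0 / 159.80 = 1.746 mol
n(B) = 1.544 mol
n/ν for D = 1.746/3 = 0.5820
n/ν for B = 1.544/3 = 0.5147
Smallest n/ν is B → limiting reagent.
n(L) = (2/3) × 1.544 = 1.029 mol
mass = 1.029 × 258.70 = 266.2 g

266 g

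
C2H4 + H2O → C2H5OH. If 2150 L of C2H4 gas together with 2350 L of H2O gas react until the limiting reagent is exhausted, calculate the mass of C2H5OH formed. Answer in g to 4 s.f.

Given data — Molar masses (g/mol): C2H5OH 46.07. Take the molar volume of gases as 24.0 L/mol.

n(C2H4) = 2150 / 24.0 = 89.58 mol
n(H2O) = 2350 / 24.0 = 97.92 mol
n/ν → C2H4: 89.58, H2O: 97.92; C2H4 is limiting.
n(C2H5OH) = (1/1) × 89.58 = 89.58 mol
mass = 89.58 × 46.07 = 4127 g

4127 g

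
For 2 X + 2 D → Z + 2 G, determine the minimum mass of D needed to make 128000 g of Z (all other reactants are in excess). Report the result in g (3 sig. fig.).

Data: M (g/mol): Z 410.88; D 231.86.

144000 g

n(Z) = 128000 / 410.88 = 311.5 mol
n(D) = (2/1) × 311.5 = 623.0 mol
mass = 623.0 × 231.86 = 144400 g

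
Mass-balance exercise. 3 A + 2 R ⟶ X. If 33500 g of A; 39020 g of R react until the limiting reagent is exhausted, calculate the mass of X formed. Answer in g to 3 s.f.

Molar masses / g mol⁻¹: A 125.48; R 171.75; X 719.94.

n(A) = 33500 / 125.48 = 267.0 mol
n(R) = 39020 / 171.75 = 227.2 mol
n/ν for A = 267.0/3 = 89.00
n/ν for R = 227.2/2 = 113.6
Smallest n/ν is A → limiting reagent.
n(X) = (1/3) × 267.0 = 89.00 mol
mass = 89.00 × 719.94 = 64070 g

64100 g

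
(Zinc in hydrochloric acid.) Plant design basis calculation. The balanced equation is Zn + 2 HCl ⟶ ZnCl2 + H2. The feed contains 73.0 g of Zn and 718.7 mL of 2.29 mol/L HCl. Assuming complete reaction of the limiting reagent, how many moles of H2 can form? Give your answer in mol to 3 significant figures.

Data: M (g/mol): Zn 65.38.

0.823 mol

n(Zn) = 73.00 / 65.38 = 1.117 mol
n(HCl) = 2.29 × 718.7/1000 = 1.646 mol
n/ν for Zn = 1.117/1 = 1.117
n/ν for HCl = 1.646/2 = 0.8230
Smallest n/ν is HCl → limiting reagent.
n(H2) = (1/2) × 1.646 = 0.8230 mol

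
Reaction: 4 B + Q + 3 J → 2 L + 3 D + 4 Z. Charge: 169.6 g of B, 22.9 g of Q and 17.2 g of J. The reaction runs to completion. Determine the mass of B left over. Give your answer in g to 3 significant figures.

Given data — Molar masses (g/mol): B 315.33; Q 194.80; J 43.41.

21.3 g

n(B) = 169.6 / 315.33 = 0.5378 mol
n(Q) = 22.90 / 194.80 = 0.1176 mol
n(J) = 17.20 / 43.41 = 0.3962 mol
n/ν → B: 0.1345, Q: 0.1176, J: 0.1321; Q is limiting.
B consumed = (4/1) × 0.1176 = 0.4704 mol
B remaining = 0.5378 − 0.4704 = 0.06740 mol
mass = 0.06740 × 315.33 = 21.25 g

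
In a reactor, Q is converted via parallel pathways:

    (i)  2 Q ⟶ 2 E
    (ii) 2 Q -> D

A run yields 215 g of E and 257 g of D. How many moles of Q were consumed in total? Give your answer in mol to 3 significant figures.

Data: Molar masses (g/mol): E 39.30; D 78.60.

n(E) = 215 / 39.30 = 5.471 mol
n(D) = 257 / 78.60 = 3.270 mol
n(Q) via (i) = (2/2)×5.471 = 5.471 mol
n(Q) via (ii) = (2/1)×3.270 = 6.540 mol
total n(Q) = 5.471 + 6.540 = 12.01 mol

12.0 mol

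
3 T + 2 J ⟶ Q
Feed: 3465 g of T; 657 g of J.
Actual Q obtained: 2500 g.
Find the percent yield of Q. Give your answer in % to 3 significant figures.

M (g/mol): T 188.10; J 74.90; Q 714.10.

79.8 %

n(T) = 3465 / 188.10 = 18.42 mol
n(J) = 657.0 / 74.90 = 8.772 mol
n/ν for T = 18.42/3 = 6.140
n/ν for J = 8.772/2 = 4.386
Smallest n/ν is J → limiting reagent.
theoretical n(Q) = (1/2) × 8.772 = 4.386 mol → 3132 g
% yield = 2500 / 3132 × 100 = 79.82 %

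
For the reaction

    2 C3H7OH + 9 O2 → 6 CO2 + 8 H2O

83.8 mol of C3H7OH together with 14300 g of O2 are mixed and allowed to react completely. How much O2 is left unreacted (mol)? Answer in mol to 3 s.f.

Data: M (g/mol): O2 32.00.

n(C3H7OH) = 83.80 mol
n(O2) = 14300 / 32.00 = 446.9 mol
n/ν for C3H7OH = 83.80/2 = 41.90
n/ν for O2 = 446.9/9 = 49.66
Smallest n/ν is C3H7OH → limiting reagent.
O2 consumed = (9/2) × 83.80 = 377.1 mol
O2 remaining = 446.9 − 377.1 = 69.80 mol

69.8 mol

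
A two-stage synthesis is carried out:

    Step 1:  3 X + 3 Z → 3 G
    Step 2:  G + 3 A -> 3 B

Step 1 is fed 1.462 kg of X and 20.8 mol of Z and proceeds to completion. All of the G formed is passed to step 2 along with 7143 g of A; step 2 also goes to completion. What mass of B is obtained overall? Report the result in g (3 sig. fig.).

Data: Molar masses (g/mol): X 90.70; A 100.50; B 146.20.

Step 1:
n(X) = 1.462×1000 / 90.70 = 16.12 mol
n(Z) = 20.80 mol
n/ν for X = 16.12/3 = 5.373
n/ν for Z = 20.80/3 = 6.933
Smallest n/ν is X → limiting reagent.
n(G) produced = (3/3) × 16.12 = 16.12 mol
Step 2:
n(G) available = 16.12 mol
n(A) = 7143 / 100.50 = 71.07 mol
n/ν for G = 16.12/1 = 16.12
n/ν for A = 71.07/3 = 23.69
Smallest n/ν is G → limiting reagent.
n(B) = (3/1) × 16.12 = 48.36 mol
mass = 48.36 × 146.20 = 7070 g

7070 g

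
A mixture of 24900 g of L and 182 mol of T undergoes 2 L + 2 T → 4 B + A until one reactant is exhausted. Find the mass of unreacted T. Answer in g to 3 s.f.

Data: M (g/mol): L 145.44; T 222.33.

n(L) = 24900 / 145.44 = 171.2 mol
n(T) = 182.0 mol
n/ν for L = 171.2/2 = 85.60
n/ν for T = 182.0/2 = 91.00
Smallest n/ν is L → limiting reagent.
T consumed = (2/2) × 171.2 = 171.2 mol
T remaining = 182.0 − 171.2 = 10.80 mol
mass = 10.80 × 222.33 = 2401 g

2400 g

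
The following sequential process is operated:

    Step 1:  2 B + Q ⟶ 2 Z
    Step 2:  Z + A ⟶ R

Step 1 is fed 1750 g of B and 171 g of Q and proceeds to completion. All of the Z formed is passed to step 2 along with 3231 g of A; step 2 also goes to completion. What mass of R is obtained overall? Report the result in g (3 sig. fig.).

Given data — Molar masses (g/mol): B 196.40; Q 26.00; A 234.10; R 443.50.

3950 g

Step 1:
n(B) = 1750 / 196.40 = 8.910 mol
n(Q) = 171.0 / 26.00 = 6.577 mol
n/ν → B: 4.455, Q: 6.577; B is limiting.
n(Z) produced = (2/2) × 8.910 = 8.910 mol
Step 2:
n(Z) available = 8.910 mol
n(A) = 3231 / 234.10 = 13.80 mol
n/ν → Z: 8.910, A: 13.80; Z is limiting.
n(R) = (1/1) × 8.910 = 8.910 mol
mass = 8.910 × 443.50 = 3952 g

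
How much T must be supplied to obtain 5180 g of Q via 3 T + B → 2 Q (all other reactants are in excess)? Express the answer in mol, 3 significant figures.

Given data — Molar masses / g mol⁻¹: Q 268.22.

n(Q) = 5180 / 268.22 = 19.31 mol
n(T) = (3/2) × 19.31 = 28.97 mol

29.0 mol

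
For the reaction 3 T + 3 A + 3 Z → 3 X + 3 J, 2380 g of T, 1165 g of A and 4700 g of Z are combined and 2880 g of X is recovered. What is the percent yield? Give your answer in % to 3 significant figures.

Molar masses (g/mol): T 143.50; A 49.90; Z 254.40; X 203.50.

n(T) = 2380 / 143.50 = 16.59 mol
n(A) = 1165 / 49.90 = 23.35 mol
n(Z) = 4700 / 254.40 = 18.47 mol
n/ν for T = 16.59/3 = 5.530
n/ν for A = 23.35/3 = 7.783
n/ν for Z = 18.47/3 = 6.157
Smallest n/ν is T → limiting reagent.
theoretical n(X) = (3/3) × 16.59 = 16.59 mol → 3376 g
% yield = 2880 / 3376 × 100 = 85.31 %

85.3 %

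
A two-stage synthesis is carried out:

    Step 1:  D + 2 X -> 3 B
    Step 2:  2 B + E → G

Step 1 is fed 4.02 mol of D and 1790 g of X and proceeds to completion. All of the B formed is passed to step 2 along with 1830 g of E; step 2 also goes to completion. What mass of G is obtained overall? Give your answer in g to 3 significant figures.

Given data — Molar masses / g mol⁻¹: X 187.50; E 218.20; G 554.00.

Step 1:
n(D) = 4.020 mol
n(X) = 1790 / 187.50 = 9.547 mol
n/ν for D = 4.020/1 = 4.020
n/ν for X = 9.547/2 = 4.774
Smallest n/ν is D → limiting reagent.
n(B) produced = (3/1) × 4.020 = 12.06 mol
Step 2:
n(B) available = 12.06 mol
n(E) = 1830 / 218.20 = 8.387 mol
n/ν for B = 12.06/2 = 6.030
n/ν for E = 8.387/1 = 8.387
Smallest n/ν is B → limiting reagent.
n(G) = (1/2) × 12.06 = 6.030 mol
mass = 6.030 × 554.00 = 3341 g

3340 g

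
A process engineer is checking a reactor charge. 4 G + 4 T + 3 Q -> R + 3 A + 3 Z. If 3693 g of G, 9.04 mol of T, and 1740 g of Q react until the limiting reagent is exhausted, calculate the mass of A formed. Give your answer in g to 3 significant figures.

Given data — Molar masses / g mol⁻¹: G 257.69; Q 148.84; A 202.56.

1370 g

n(G) = 3693 / 257.69 = 14.33 mol
n(T) = 9.040 mol
n(Q) = 1740 / 148.84 = 11.69 mol
n/ν for G = 14.33/4 = 3.583
n/ν for T = 9.040/4 = 2.260
n/ν for Q = 11.69/3 = 3.897
Smallest n/ν is T → limiting reagent.
n(A) = (3/4) × 9.040 = 6.780 mol
mass = 6.780 × 202.56 = 1373 g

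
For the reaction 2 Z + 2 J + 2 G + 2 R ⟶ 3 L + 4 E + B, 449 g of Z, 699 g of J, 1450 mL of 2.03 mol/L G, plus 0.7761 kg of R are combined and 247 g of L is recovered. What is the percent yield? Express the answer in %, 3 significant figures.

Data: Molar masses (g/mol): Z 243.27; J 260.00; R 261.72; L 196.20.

n(Z) = 449.0 / 243.27 = 1.846 mol
n(J) = 699.0 / 260.00 = 2.688 mol
n(G) = 2.03 × 1450/1000 = 2.944 mol
n(R) = 0.7761×1000 / 261.72 = 2.965 mol
n/ν for Z = 1.846/2 = 0.9230
n/ν for J = 2.688/2 = 1.344
n/ν for G = 2.944/2 = 1.472
n/ν for R = 2.965/2 = 1.483
Smallest n/ν is Z → limiting reagent.
theoretical n(L) = (3/2) × 1.846 = 2.769 mol → 543.3 g
% yield = 247 / 543.3 × 100 = 45.46 %

45.5 %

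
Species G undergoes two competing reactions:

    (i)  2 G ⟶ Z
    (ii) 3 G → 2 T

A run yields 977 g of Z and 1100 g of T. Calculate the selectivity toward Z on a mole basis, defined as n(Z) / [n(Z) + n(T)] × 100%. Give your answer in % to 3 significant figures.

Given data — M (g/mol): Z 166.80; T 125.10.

n(Z) = 977 / 166.80 = 5.857 mol
n(T) = 1100 / 125.10 = 8.793 mol
selectivity = 5.857/(5.857+8.793) × 100 = 39.98 %

40.0 %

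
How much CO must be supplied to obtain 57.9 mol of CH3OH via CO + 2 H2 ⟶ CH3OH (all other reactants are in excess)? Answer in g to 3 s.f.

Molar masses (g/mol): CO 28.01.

n(CH3OH) = 57.90 mol
n(CO) = (1/1) × 57.90 = 57.90 mol
mass = 57.90 × 28.01 = 1622 g

1620 g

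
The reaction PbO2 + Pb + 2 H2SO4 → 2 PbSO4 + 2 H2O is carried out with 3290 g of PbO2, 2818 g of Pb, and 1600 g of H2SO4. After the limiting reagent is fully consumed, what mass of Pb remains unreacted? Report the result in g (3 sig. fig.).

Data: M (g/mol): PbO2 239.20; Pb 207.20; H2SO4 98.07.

1130 g

n(PbO2) = 3290 / 239.20 = 13.75 mol
n(Pb) = 2818 / 207.20 = 13.60 mol
n(H2SO4) = 1600 / 98.07 = 16.31 mol
n/ν → PbO2: 13.75, Pb: 13.60, H2SO4: 8.155; H2SO4 is limiting.
Pb consumed = (1/2) × 16.31 = 8.155 mol
Pb remaining = 13.60 − 8.155 = 5.445 mol
mass = 5.445 × 207.20 = 1128 g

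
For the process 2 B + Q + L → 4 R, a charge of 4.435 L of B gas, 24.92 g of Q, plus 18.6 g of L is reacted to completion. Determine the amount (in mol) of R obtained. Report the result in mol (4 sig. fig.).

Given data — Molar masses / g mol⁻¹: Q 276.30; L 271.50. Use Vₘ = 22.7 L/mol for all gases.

n(B) = 4.435 / 22.7 = 0.1954 mol
n(Q) = 24.92 / 276.30 = 0.09019 mol
n(L) = 18.60 / 271.50 = 0.06851 mol
n/ν for B = 0.1954/2 = 0.09770
n/ν for Q = 0.09019/1 = 0.09019
n/ν for L = 0.06851/1 = 0.06851
Smallest n/ν is L → limiting reagent.
n(R) = (4/1) × 0.06851 = 0.2740 mol

0.2740 mol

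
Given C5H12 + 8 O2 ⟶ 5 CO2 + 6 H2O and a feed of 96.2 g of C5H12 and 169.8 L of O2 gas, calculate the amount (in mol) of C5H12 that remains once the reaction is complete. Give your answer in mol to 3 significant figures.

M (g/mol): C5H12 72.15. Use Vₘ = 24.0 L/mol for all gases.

n(C5H12) = 96.20 / 72.15 = 1.333 mol
n(O2) = 169.8 / 24.0 = 7.075 mol
n/ν for C5H12 = 1.333/1 = 1.333
n/ν for O2 = 7.075/8 = 0.8844
Smallest n/ν is O2 → limiting reagent.
C5H12 consumed = (1/8) × 7.075 = 0.8844 mol
C5H12 remaining = 1.333 − 0.8844 = 0.4486 mol

0.449 mol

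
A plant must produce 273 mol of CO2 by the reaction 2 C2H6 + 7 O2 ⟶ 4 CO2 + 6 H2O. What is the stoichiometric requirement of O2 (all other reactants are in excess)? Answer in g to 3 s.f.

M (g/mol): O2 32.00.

15300 g

n(CO2) = 273.0 mol
n(O2) = (7/4) × 273.0 = 477.8 mol
mass = 477.8 × 32.00 = 15290 g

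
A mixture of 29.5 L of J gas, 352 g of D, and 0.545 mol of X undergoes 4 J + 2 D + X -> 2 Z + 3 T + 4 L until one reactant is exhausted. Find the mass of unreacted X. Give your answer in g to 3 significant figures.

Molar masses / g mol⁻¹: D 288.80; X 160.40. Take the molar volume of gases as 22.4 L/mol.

34.6 g

n(J) = 29.50 / 22.4 = 1.317 mol
n(D) = 352.0 / 288.80 = 1.219 mol
n(X) = 0.5450 mol
n/ν → J: 0.3293, D: 0.6095, X: 0.5450; J is limiting.
X consumed = (1/4) × 1.317 = 0.3293 mol
X remaining = 0.5450 − 0.3293 = 0.2157 mol
mass = 0.2157 × 160.40 = 34.60 g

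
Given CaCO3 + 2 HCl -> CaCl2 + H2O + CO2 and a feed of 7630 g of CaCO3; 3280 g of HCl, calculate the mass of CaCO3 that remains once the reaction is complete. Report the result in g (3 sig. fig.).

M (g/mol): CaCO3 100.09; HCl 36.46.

3130 g

n(CaCO3) = 7630 / 100.09 = 76.23 mol
n(HCl) = 3280 / 36.46 = 89.96 mol
n/ν → CaCO3: 76.23, HCl: 44.98; HCl is limiting.
CaCO3 consumed = (1/2) × 89.96 = 44.98 mol
CaCO3 remaining = 76.23 − 44.98 = 31.25 mol
mass = 31.25 × 100.09 = 3128 g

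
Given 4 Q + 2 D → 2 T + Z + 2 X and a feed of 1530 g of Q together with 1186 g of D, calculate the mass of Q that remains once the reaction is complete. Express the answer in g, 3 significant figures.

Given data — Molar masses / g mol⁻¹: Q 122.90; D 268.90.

446 g

n(Q) = 1530 / 122.90 = 12.45 mol
n(D) = 1186 / 268.90 = 4.411 mol
n/ν for Q = 12.45/4 = 3.113
n/ν for D = 4.411/2 = 2.206
Smallest n/ν is D → limiting reagent.
Q consumed = (4/2) × 4.411 = 8.822 mol
Q remaining = 12.45 − 8.822 = 3.628 mol
mass = 3.628 × 122.90 = 445.9 g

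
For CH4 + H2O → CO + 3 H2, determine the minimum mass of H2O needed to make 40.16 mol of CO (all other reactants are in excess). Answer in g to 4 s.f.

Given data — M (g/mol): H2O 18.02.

n(CO) = 40.16 mol
n(H2O) = (1/1) × 40.16 = 40.16 mol
mass = 40.16 × 18.02 = 723.7 g

723.7 g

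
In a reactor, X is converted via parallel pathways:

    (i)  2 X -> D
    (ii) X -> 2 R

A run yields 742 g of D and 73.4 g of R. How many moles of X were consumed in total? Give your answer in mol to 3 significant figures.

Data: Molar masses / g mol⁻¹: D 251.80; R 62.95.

n(D) = 742 / 251.80 = 2.947 mol
n(R) = 73.4 / 62.95 = 1.166 mol
n(X) via (i) = (2/1)×2.947 = 5.894 mol
n(X) via (ii) = (1/2)×1.166 = 0.5830 mol
total n(X) = 5.894 + 0.5830 = 6.477 mol

6.48 mol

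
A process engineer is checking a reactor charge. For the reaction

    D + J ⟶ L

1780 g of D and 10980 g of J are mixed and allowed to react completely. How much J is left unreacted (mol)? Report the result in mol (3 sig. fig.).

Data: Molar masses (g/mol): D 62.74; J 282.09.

10.6 mol

n(D) = 1780 / 62.74 = 28.37 mol
n(J) = 10980 / 282.09 = 38.92 mol
n/ν for D = 28.37/1 = 28.37
n/ν for J = 38.92/1 = 38.92
Smallest n/ν is D → limiting reagent.
J consumed = (1/1) × 28.37 = 28.37 mol
J remaining = 38.92 − 28.37 = 10.55 mol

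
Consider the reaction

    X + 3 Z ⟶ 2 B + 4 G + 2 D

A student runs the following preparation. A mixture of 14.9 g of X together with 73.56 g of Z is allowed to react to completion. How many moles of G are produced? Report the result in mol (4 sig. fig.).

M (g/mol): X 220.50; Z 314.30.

0.2703 mol

n(X) = 14.90 / 220.50 = 0.06757 mol
n(Z) = 73.56 / 314.30 = 0.2340 mol
n/ν → X: 0.06757, Z: 0.07800; X is limiting.
n(G) = (4/1) × 0.06757 = 0.2703 mol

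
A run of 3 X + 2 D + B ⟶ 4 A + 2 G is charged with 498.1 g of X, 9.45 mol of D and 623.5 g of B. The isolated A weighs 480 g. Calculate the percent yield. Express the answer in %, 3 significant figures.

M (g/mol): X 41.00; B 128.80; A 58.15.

n(X) = 498.1 / 41.00 = 12.15 mol
n(D) = 9.450 mol
n(B) = 623.5 / 128.80 = 4.841 mol
n/ν for X = 12.15/3 = 4.050
n/ν for D = 9.450/2 = 4.725
n/ν for B = 4.841/1 = 4.841
Smallest n/ν is X → limiting reagent.
theoretical n(A) = (4/3) × 12.15 = 16.20 mol → 942.0 g
% yield = 480 / 942.0 × 100 = 50.96 %

51.0 %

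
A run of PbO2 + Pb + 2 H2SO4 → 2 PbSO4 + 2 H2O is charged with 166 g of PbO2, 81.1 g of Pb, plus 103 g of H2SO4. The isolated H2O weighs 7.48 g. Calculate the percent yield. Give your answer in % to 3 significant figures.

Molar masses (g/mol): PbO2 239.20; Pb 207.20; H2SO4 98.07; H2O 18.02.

n(PbO2) = 166.0 / 239.20 = 0.6940 mol
n(Pb) = 81.10 / 207.20 = 0.3914 mol
n(H2SO4) = 103.0 / 98.07 = 1.050 mol
n/ν → PbO2: 0.6940, Pb: 0.3914, H2SO4: 0.5250; Pb is limiting.
theoretical n(H2O) = (2/1) × 0.3914 = 0.7828 mol → 14.11 g
% yield = 7.48 / 14.11 × 100 = 53.01 %

53.0 %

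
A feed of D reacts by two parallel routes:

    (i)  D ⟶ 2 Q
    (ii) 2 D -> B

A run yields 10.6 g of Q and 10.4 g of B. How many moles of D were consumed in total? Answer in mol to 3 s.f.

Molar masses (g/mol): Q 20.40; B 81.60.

0.515 mol

n(Q) = 10.6 / 20.40 = 0.5196 mol
n(B) = 10.4 / 81.60 = 0.1275 mol
n(D) via (i) = (1/2)×0.5196 = 0.2598 mol
n(D) via (ii) = (2/1)×0.1275 = 0.2550 mol
total n(D) = 0.2598 + 0.2550 = 0.5148 mol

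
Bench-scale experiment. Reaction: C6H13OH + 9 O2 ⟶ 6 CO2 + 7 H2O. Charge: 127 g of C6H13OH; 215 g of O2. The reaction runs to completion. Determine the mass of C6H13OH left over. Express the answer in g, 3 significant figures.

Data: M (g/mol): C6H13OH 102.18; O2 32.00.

50.7 g

n(C6H13OH) = 127.0 / 102.18 = 1.243 mol
n(O2) = 215.0 / 32.00 = 6.719 mol
n/ν for C6H13OH = 1.243/1 = 1.243
n/ν for O2 = 6.719/9 = 0.7466
Smallest n/ν is O2 → limiting reagent.
C6H13OH consumed = (1/9) × 6.719 = 0.7466 mol
C6H13OH remaining = 1.243 − 0.7466 = 0.4964 mol
mass = 0.4964 × 102.18 = 50.72 g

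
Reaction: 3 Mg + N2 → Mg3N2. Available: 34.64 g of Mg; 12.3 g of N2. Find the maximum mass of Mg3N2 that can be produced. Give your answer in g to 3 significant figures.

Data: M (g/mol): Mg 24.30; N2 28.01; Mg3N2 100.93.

44.3 g

n(Mg) = 34.64 / 24.30 = 1.426 mol
n(N2) = 12.30 / 28.01 = 0.4391 mol
n/ν → Mg: 0.4753, N2: 0.4391; N2 is limiting.
n(Mg3N2) = (1/1) × 0.4391 = 0.4391 mol
mass = 0.4391 × 100.93 = 44.32 g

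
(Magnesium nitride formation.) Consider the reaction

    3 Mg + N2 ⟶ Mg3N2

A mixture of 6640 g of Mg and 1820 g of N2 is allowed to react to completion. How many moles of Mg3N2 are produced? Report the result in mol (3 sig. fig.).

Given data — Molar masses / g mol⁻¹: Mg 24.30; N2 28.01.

65.0 mol

n(Mg) = 6640 / 24.30 = 273.3 mol
n(N2) = 1820 / 28.01 = 64.98 mol
n/ν → Mg: 91.10, N2: 64.98; N2 is limiting.
n(Mg3N2) = (1/1) × 64.98 = 64.98 mol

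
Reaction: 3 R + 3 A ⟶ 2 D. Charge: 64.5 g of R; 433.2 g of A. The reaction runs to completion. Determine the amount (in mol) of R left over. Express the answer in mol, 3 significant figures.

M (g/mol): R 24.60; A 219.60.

n(R) = 64.50 / 24.60 = 2.622 mol
n(A) = 433.2 / 219.60 = 1.973 mol
n/ν → R: 0.8740, A: 0.6577; A is limiting.
R consumed = (3/3) × 1.973 = 1.973 mol
R remaining = 2.622 − 1.973 = 0.6490 mol

0.649 mol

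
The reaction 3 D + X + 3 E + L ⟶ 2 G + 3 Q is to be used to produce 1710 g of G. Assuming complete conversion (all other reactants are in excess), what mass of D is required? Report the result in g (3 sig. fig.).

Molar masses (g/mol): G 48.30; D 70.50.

n(G) = 1710 / 48.30 = 35.40 mol
n(D) = (3/2) × 35.40 = 53.10 mol
mass = 53.10 × 70.50 = 3744 g

3740 g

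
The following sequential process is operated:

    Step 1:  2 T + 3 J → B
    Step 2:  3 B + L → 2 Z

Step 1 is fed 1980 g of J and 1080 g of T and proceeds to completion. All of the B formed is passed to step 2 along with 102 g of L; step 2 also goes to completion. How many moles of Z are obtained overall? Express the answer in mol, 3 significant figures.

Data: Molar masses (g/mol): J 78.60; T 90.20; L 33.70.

3.99 mol

Step 1:
n(J) = 1980 / 78.60 = 25.19 mol
n(T) = 1080 / 90.20 = 11.97 mol
n/ν → J: 8.397, T: 5.985; T is limiting.
n(B) produced = (1/2) × 11.97 = 5.985 mol
Step 2:
n(B) available = 5.985 mol
n(L) = 102.0 / 33.70 = 3.027 mol
n/ν → B: 1.995, L: 3.027; B is limiting.
n(Z) = (2/3) × 5.985 = 3.990 mol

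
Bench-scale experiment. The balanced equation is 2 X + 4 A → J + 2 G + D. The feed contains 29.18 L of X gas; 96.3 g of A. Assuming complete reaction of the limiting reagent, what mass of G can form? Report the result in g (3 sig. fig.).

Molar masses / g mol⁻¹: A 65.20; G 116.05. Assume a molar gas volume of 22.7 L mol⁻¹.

n(X) = 29.18 / 22.7 = 1.285 mol
n(A) = 96.30 / 65.20 = 1.477 mol
n/ν for X = 1.285/2 = 0.6425
n/ν for A = 1.477/4 = 0.3693
Smallest n/ν is A → limiting reagent.
n(G) = (2/4) × 1.477 = 0.7385 mol
mass = 0.7385 × 116.05 = 85.70 g

85.7 g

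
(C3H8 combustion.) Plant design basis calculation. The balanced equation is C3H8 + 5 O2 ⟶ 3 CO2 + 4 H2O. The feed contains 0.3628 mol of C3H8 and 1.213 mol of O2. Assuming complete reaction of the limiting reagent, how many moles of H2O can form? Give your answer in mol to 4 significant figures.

0.9704 mol

n(C3H8) = 0.3628 mol
n(O2) = 1.213 mol
n/ν for C3H8 = 0.3628/1 = 0.3628
n/ν for O2 = 1.213/5 = 0.2426
Smallest n/ν is O2 → limiting reagent.
n(H2O) = (4/5) × 1.213 = 0.9704 mol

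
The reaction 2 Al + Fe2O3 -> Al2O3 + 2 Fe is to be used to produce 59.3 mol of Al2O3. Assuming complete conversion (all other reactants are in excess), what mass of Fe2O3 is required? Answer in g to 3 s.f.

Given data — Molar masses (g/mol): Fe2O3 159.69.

n(Al2O3) = 59.30 mol
n(Fe2O3) = (1/1) × 59.30 = 59.30 mol
mass = 59.30 × 159.69 = 9470 g

9470 g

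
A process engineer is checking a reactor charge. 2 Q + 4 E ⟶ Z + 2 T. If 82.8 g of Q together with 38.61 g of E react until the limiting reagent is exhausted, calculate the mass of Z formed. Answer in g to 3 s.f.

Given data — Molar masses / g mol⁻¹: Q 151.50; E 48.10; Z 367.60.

73.8 g

n(Q) = 82.80 / 151.50 = 0.5465 mol
n(E) = 38.61 / 48.10 = 0.8027 mol
n/ν for Q = 0.5465/2 = 0.2733
n/ν for E = 0.8027/4 = 0.2007
Smallest n/ν is E → limiting reagent.
n(Z) = (1/4) × 0.8027 = 0.2007 mol
mass = 0.2007 × 367.60 = 73.78 g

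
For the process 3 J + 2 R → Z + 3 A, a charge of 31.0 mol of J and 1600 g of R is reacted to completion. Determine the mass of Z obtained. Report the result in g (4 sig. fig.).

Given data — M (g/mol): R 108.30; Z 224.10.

1655 g

n(J) = 31.00 mol
n(R) = 1600 / 108.30 = 14.77 mol
n/ν for J = 31.00/3 = 10.33
n/ν for R = 14.77/2 = 7.385
Smallest n/ν is R → limiting reagent.
n(Z) = (1/2) × 14.77 = 7.385 mol
mass = 7.385 × 224.10 = 1655 g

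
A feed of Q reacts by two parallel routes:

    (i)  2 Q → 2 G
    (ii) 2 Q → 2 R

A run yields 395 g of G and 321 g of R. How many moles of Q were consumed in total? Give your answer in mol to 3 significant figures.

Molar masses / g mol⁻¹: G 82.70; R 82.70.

n(G) = 395 / 82.70 = 4.776 mol
n(R) = 321 / 82.70 = 3.881 mol
n(Q) via (i) = (2/2)×4.776 = 4.776 mol
n(Q) via (ii) = (2/2)×3.881 = 3.881 mol
total n(Q) = 4.776 + 3.881 = 8.657 mol

8.66 mol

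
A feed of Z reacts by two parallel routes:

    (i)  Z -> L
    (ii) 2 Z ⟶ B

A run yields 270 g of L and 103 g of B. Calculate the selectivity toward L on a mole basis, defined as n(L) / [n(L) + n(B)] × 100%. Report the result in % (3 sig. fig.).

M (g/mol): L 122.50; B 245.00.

n(L) = 270 / 122.50 = 2.204 mol
n(B) = 103 / 245.00 = 0.4204 mol
selectivity = 2.204/(2.204+0.4204) × 100 = 83.98 %

84.0 %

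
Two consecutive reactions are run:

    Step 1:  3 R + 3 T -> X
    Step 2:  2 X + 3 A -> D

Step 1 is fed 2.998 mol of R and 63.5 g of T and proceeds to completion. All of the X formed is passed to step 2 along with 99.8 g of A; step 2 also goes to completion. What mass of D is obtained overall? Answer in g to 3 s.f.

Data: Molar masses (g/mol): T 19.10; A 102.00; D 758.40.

Step 1:
n(R) = 2.998 mol
n(T) = 63.50 / 19.10 = 3.325 mol
n/ν for R = 2.998/3 = 0.9993
n/ν for T = 3.325/3 = 1.108
Smallest n/ν is R → limiting reagent.
n(X) produced = (1/3) × 2.998 = 0.9993 mol
Step 2:
n(X) available = 0.9993 mol
n(A) = 99.80 / 102.00 = 0.9784 mol
n/ν for X = 0.9993/2 = 0.4997
n/ν for A = 0.9784/3 = 0.3261
Smallest n/ν is A → limiting reagent.
n(D) = (1/3) × 0.9784 = 0.3261 mol
mass = 0.3261 × 758.40 = 247.3 g

247 g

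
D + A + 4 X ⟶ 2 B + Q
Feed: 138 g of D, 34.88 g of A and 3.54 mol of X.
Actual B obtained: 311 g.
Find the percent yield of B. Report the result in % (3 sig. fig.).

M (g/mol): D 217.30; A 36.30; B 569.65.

n(D) = 138.0 / 217.30 = 0.6351 mol
n(A) = 34.88 / 36.30 = 0.9609 mol
n(X) = 3.540 mol
n/ν → D: 0.6351, A: 0.9609, X: 0.8850; D is limiting.
theoretical n(B) = (2/1) × 0.6351 = 1.270 mol → 723.5 g
% yield = 311 / 723.5 × 100 = 42.99 %

43.0 %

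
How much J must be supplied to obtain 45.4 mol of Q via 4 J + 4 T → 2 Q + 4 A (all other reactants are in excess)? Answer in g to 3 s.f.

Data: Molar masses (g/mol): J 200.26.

18200 g

n(Q) = 45.40 mol
n(J) = (4/2) × 45.40 = 90.80 mol
mass = 90.80 × 200.26 = 18180 g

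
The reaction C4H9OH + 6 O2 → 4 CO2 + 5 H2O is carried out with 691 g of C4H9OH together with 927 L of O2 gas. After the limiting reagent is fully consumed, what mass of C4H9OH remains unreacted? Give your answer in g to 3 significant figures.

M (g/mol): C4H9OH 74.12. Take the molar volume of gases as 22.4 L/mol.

n(C4H9OH) = 691.0 / 74.12 = 9.323 mol
n(O2) = 927.0 / 22.4 = 41.38 mol
n/ν → C4H9OH: 9.323, O2: 6.897; O2 is limiting.
C4H9OH consumed = (1/6) × 41.38 = 6.897 mol
C4H9OH remaining = 9.323 − 6.897 = 2.426 mol
mass = 2.426 × 74.12 = 179.8 g

180 g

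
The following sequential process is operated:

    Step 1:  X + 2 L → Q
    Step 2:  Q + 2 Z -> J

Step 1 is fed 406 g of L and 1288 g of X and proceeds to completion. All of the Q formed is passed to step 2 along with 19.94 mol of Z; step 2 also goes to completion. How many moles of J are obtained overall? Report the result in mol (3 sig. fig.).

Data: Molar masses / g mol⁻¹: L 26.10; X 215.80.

5.97 mol

Step 1:
n(L) = 406.0 / 26.10 = 15.56 mol
n(X) = 1288 / 215.80 = 5.968 mol
n/ν for L = 15.56/2 = 7.780
n/ν for X = 5.968/1 = 5.968
Smallest n/ν is X → limiting reagent.
n(Q) produced = (1/1) × 5.968 = 5.968 mol
Step 2:
n(Q) available = 5.968 mol
n(Z) = 19.94 mol
n/ν for Q = 5.968/1 = 5.968
n/ν for Z = 19.94/2 = 9.970
Smallest n/ν is Q → limiting reagent.
n(J) = (1/1) × 5.968 = 5.968 mol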